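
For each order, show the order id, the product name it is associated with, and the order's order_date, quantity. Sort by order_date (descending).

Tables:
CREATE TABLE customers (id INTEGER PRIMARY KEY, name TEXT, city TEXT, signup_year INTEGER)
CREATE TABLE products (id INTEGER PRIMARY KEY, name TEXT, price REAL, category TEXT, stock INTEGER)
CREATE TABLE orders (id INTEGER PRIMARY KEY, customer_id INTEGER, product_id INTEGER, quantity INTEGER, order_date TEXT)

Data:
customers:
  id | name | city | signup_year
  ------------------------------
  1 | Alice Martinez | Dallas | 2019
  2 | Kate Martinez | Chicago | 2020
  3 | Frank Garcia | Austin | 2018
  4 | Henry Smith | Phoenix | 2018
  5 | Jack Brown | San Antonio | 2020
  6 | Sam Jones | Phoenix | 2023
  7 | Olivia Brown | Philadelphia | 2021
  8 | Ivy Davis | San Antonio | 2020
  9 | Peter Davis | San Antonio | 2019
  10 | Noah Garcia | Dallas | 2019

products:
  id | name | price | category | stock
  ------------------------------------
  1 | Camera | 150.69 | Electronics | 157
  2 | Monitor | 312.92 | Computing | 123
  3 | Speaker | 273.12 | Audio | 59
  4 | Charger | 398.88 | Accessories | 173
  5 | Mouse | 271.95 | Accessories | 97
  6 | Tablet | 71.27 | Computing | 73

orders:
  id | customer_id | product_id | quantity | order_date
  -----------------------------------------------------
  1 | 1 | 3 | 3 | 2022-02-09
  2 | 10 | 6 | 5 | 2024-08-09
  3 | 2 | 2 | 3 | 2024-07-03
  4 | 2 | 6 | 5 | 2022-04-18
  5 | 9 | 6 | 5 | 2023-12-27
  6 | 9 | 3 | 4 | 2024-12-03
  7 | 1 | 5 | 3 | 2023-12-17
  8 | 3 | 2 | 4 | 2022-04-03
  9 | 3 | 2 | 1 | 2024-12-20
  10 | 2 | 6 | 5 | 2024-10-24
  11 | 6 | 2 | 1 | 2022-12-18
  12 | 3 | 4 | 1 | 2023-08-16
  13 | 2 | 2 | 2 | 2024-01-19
SELECT c.id, p.name AS product, c.order_date, c.quantity FROM orders c JOIN products p ON c.product_id = p.id ORDER BY c.order_date DESC

Execution result:
id | product | order_date | quantity
9 | Monitor | 2024-12-20 | 1
6 | Speaker | 2024-12-03 | 4
10 | Tablet | 2024-10-24 | 5
2 | Tablet | 2024-08-09 | 5
3 | Monitor | 2024-07-03 | 3
13 | Monitor | 2024-01-19 | 2
5 | Tablet | 2023-12-27 | 5
7 | Mouse | 2023-12-17 | 3
12 | Charger | 2023-08-16 | 1
11 | Monitor | 2022-12-18 | 1
4 | Tablet | 2022-04-18 | 5
8 | Monitor | 2022-04-03 | 4
1 | Speaker | 2022-02-09 | 3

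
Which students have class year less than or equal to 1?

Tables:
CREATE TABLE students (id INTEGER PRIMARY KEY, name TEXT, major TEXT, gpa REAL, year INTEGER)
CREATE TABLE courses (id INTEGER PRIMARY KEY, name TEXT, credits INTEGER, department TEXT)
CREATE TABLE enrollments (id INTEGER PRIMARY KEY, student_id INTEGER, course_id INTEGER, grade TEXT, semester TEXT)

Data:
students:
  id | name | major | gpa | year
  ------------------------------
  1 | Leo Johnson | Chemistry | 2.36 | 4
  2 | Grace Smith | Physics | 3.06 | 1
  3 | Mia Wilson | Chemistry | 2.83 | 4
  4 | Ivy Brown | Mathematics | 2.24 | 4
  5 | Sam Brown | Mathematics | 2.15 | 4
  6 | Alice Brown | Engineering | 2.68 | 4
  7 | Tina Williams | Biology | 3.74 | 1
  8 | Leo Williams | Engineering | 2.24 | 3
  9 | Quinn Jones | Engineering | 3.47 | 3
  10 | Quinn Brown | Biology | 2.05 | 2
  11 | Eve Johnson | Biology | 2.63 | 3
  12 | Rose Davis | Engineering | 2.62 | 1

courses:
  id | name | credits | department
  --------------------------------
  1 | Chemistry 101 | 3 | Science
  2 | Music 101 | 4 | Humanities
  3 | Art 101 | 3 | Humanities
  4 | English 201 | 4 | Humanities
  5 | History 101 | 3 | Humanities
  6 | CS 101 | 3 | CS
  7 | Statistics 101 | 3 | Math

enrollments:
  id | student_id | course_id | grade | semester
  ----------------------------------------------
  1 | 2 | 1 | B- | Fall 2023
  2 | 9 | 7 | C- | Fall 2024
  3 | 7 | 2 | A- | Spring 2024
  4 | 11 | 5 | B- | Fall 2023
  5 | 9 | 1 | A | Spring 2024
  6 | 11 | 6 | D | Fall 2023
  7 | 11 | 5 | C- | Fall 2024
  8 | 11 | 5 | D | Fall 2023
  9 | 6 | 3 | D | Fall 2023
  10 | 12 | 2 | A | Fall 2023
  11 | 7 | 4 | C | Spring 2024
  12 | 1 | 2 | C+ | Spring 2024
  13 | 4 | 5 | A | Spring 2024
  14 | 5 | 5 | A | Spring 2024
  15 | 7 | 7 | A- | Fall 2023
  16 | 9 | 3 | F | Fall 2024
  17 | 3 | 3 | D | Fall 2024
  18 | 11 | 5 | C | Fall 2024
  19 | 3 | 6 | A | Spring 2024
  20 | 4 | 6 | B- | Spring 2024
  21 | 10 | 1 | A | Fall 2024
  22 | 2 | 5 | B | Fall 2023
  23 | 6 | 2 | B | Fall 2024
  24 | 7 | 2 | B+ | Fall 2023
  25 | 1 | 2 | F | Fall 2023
SELECT name, year FROM students WHERE year <= 1

Execution result:
name | year
Grace Smith | 1
Tina Williams | 1
Rose Davis | 1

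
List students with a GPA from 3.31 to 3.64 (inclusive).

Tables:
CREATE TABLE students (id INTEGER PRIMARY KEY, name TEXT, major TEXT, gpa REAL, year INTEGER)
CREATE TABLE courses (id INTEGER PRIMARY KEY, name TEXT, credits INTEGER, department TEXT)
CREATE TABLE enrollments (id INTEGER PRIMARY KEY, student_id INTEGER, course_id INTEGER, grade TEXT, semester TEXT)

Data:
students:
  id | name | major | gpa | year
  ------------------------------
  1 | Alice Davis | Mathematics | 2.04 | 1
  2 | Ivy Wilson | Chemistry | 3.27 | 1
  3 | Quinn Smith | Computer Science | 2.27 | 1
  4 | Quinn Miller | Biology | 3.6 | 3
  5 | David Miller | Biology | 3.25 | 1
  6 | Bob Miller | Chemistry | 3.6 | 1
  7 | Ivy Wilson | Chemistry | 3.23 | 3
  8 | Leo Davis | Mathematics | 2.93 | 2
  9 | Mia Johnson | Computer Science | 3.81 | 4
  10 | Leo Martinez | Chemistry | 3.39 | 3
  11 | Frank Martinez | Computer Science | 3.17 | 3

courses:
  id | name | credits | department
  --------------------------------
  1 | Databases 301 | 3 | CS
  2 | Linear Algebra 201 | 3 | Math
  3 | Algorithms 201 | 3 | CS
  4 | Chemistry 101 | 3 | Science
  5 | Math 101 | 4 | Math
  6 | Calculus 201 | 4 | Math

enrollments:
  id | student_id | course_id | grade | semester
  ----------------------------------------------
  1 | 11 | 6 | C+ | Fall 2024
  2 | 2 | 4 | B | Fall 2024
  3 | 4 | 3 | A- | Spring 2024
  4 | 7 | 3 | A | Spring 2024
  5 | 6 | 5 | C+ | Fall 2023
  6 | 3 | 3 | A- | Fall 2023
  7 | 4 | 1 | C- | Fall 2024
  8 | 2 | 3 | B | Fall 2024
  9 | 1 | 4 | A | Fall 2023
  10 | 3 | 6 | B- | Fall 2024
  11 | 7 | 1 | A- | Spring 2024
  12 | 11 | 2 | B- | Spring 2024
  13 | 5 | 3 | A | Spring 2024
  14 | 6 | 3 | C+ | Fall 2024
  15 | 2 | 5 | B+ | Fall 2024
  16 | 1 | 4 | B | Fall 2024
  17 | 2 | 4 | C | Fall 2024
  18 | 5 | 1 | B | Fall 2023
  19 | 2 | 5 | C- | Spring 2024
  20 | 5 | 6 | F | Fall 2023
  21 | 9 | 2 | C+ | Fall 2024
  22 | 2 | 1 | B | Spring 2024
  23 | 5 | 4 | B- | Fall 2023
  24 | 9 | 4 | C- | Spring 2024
SELECT name, gpa FROM students WHERE gpa BETWEEN 3.31 AND 3.64

Execution result:
name | gpa
Quinn Miller | 3.60
Bob Miller | 3.60
Leo Martinez | 3.39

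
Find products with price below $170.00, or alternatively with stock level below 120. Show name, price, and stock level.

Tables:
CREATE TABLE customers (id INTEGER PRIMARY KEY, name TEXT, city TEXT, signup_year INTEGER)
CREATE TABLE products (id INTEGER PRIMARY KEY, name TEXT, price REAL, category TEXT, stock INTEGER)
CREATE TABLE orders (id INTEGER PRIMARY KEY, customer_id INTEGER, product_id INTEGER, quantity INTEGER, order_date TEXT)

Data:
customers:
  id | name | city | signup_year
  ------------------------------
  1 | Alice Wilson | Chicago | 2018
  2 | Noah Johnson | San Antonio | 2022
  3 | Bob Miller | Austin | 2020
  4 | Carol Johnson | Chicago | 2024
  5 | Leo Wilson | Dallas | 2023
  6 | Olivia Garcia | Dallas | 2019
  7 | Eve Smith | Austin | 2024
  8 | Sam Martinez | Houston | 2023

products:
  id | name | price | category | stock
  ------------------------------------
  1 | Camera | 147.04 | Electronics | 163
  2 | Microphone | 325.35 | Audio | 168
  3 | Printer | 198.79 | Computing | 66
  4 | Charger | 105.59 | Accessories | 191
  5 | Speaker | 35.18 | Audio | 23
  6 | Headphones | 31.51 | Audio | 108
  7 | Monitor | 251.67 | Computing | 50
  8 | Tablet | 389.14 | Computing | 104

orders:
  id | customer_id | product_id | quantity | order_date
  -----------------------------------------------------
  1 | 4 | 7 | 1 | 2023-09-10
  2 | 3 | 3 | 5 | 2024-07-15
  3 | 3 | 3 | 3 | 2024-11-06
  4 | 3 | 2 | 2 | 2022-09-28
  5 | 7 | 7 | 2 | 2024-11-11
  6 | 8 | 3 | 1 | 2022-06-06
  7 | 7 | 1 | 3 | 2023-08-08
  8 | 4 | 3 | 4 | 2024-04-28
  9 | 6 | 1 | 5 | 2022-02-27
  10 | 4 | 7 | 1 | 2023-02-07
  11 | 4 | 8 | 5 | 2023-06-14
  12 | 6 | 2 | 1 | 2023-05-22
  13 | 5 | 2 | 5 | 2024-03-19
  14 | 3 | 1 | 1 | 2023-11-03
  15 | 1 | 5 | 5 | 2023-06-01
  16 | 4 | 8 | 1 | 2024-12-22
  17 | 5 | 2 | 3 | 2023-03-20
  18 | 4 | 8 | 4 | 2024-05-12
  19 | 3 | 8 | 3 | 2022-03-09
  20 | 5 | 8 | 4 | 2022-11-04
SELECT name, price, stock FROM products WHERE price < 170.0 OR stock < 120

Execution result:
name | price | stock
Camera | 147.04 | 163
Printer | 198.79 | 66
Charger | 105.59 | 191
Speaker | 35.18 | 23
Headphones | 31.51 | 108
Monitor | 251.67 | 50
Tablet | 389.14 | 104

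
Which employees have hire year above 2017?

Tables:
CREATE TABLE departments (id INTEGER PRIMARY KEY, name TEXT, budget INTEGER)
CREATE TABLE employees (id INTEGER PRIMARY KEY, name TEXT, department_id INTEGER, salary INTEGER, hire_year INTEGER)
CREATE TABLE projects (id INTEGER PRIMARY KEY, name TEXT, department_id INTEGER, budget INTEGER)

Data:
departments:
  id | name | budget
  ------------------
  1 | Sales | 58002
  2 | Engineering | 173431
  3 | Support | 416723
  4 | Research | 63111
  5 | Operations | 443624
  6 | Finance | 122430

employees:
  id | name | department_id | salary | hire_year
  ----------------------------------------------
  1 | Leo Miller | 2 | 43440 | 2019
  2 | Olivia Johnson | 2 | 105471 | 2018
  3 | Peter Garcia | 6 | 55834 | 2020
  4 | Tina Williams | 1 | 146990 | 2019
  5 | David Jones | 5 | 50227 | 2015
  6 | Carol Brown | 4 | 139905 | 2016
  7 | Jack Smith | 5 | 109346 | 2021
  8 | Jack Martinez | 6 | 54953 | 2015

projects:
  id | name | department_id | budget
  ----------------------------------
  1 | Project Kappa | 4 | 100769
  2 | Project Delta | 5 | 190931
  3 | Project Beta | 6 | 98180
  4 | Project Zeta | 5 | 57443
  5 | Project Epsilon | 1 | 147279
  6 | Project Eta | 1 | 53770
SELECT name, hire_year FROM employees WHERE hire_year > 2017

Execution result:
name | hire_year
Leo Miller | 2019
Olivia Johnson | 2018
Peter Garcia | 2020
Tina Williams | 2019
Jack Smith | 2021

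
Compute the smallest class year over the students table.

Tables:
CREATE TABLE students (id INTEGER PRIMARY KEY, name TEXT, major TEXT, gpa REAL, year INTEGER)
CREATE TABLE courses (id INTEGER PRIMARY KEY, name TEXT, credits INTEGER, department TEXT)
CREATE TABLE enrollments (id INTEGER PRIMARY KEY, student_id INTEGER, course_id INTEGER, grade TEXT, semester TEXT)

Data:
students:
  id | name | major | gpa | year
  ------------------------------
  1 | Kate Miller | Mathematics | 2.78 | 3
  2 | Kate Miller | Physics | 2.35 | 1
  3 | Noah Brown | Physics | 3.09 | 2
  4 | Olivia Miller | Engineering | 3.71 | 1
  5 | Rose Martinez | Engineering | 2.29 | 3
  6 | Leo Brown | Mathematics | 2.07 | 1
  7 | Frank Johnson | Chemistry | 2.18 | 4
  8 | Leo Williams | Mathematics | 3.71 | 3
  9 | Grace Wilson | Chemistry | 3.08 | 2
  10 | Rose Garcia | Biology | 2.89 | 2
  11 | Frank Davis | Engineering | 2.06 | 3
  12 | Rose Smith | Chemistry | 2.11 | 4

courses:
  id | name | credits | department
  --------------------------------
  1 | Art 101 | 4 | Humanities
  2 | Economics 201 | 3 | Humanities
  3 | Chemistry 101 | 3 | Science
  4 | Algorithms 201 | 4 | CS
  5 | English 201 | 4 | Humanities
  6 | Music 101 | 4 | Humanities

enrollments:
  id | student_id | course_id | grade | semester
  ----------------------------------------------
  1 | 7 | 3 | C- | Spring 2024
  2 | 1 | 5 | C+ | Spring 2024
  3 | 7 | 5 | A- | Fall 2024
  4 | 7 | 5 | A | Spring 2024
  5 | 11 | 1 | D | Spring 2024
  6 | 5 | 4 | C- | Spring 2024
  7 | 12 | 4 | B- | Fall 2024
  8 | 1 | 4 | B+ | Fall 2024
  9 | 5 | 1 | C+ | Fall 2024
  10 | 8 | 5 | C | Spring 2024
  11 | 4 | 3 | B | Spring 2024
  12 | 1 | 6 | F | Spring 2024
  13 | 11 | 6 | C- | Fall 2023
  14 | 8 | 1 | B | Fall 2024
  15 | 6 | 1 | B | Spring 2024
SELECT MIN(year) FROM students

Execution result:
1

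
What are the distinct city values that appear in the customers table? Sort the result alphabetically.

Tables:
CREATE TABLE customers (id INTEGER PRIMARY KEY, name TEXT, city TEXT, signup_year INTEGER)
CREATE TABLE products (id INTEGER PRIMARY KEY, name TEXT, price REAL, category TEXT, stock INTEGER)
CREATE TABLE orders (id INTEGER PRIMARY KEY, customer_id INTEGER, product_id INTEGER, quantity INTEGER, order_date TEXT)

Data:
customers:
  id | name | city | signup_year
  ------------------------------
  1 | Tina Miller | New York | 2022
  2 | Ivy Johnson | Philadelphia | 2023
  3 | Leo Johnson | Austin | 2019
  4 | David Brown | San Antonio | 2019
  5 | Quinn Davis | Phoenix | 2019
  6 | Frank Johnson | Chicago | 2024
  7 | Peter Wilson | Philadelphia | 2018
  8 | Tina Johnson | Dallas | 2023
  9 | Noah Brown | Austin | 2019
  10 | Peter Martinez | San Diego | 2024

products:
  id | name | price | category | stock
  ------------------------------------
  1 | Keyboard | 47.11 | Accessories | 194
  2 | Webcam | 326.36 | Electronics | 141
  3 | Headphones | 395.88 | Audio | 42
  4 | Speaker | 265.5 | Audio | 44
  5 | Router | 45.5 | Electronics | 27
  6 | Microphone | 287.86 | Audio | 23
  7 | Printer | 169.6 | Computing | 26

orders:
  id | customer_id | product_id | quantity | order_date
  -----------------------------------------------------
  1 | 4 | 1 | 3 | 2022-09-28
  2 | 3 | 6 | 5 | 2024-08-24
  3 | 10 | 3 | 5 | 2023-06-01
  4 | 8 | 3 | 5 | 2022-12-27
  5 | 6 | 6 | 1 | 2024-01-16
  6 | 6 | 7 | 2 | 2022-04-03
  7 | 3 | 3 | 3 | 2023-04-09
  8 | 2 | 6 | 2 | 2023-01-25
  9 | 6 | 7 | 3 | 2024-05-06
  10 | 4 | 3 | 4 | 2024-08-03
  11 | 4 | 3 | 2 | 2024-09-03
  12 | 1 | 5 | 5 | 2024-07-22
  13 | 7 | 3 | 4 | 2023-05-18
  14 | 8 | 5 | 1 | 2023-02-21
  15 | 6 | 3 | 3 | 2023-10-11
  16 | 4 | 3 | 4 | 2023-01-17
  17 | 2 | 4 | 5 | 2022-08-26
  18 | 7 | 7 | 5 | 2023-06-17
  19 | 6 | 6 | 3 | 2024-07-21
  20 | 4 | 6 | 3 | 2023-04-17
SELECT DISTINCT city FROM customers ORDER BY city

Execution result:
city
Austin
Chicago
Dallas
New York
Philadelphia
Phoenix
San Antonio
San Diego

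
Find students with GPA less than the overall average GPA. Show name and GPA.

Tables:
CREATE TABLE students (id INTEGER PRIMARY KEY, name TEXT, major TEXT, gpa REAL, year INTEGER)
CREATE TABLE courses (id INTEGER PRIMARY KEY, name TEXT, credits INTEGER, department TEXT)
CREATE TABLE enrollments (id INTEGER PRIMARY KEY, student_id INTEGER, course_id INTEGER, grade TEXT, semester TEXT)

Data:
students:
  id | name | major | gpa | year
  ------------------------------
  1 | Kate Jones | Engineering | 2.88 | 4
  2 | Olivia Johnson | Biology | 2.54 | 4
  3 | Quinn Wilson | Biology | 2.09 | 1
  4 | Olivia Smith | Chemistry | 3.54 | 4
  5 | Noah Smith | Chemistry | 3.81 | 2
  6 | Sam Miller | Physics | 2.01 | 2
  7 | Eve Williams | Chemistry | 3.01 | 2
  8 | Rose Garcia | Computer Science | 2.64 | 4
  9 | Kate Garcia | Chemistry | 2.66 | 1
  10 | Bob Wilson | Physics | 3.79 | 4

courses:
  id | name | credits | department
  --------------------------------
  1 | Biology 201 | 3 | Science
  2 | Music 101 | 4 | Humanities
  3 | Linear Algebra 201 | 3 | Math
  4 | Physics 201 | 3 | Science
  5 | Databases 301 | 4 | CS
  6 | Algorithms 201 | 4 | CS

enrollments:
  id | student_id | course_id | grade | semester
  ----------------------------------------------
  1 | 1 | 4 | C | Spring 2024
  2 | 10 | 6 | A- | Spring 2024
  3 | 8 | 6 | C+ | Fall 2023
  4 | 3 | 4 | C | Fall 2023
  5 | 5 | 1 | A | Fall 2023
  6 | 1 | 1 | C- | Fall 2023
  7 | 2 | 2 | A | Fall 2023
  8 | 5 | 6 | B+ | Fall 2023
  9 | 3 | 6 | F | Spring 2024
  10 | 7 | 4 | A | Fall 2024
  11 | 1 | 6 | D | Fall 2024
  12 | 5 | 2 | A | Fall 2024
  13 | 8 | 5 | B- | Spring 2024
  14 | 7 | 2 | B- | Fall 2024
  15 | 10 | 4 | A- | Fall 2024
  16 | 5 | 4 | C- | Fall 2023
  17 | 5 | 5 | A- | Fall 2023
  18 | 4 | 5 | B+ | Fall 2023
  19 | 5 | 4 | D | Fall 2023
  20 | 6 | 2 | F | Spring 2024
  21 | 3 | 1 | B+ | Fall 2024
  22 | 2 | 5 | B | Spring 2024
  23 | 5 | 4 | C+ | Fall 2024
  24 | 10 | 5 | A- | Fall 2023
SELECT name, gpa FROM students WHERE gpa < (SELECT AVG(gpa) FROM students)

Execution result:
name | gpa
Kate Jones | 2.88
Olivia Johnson | 2.54
Quinn Wilson | 2.09
Sam Miller | 2.01
Rose Garcia | 2.64
Kate Garcia | 2.66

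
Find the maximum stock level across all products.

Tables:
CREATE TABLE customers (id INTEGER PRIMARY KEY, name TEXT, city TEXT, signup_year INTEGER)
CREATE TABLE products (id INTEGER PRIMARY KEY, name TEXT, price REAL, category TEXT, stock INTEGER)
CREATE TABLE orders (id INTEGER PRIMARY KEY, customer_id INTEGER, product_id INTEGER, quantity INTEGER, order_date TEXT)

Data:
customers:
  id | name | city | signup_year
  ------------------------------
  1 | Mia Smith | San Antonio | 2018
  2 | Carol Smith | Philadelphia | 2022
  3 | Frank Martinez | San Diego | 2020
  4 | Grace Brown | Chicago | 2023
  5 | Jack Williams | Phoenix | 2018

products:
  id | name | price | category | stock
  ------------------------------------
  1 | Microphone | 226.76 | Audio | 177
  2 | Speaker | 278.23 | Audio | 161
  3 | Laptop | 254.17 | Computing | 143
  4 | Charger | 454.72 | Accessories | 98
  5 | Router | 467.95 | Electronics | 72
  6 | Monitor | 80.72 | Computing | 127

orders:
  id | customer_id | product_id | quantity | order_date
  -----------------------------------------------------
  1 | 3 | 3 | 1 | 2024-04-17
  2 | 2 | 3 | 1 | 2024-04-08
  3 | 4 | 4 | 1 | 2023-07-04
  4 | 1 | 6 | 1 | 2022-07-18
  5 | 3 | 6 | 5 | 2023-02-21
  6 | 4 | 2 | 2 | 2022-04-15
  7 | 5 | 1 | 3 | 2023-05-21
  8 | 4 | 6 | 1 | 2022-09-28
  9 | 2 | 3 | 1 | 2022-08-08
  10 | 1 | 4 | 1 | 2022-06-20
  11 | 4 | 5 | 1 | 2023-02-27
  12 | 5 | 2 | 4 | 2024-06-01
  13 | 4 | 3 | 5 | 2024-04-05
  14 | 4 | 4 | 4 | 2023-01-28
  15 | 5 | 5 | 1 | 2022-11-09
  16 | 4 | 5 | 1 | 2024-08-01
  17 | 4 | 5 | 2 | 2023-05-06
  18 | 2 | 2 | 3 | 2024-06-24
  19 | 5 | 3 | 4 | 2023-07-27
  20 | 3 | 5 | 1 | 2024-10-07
SELECT MAX(stock) FROM products

Execution result:
177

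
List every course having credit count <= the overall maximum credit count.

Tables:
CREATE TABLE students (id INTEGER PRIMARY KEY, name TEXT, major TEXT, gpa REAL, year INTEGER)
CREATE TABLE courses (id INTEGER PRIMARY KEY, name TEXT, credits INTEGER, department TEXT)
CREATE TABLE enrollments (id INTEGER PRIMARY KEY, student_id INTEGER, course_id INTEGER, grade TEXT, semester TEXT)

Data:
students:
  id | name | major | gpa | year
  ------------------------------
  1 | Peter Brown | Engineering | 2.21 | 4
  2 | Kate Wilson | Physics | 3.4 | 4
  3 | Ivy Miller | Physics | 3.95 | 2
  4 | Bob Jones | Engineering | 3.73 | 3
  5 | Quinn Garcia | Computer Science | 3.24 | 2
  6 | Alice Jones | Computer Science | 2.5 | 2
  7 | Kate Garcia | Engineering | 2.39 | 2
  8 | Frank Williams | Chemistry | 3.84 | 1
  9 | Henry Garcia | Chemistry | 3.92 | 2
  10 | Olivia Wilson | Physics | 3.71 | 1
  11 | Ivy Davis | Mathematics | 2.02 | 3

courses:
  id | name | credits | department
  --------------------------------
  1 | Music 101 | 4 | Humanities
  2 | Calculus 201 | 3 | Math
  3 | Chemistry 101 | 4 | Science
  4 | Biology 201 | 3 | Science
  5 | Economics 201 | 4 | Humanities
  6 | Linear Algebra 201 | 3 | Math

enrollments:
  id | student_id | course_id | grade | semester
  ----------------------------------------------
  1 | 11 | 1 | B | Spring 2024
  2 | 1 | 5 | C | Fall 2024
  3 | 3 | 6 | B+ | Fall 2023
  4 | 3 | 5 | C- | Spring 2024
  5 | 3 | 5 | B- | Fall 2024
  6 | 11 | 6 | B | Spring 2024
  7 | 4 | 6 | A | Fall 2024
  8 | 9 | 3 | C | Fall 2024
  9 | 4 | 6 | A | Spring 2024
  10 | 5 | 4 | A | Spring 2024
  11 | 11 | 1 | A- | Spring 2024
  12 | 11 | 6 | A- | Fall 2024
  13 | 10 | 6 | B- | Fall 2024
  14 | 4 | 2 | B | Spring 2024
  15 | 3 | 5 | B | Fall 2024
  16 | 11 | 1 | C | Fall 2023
SELECT name, credits FROM courses WHERE credits <= (SELECT MAX(credits) FROM courses)

Execution result:
name | credits
Music 101 | 4
Calculus 201 | 3
Chemistry 101 | 4
Biology 201 | 3
Economics 201 | 4
Linear Algebra 201 | 3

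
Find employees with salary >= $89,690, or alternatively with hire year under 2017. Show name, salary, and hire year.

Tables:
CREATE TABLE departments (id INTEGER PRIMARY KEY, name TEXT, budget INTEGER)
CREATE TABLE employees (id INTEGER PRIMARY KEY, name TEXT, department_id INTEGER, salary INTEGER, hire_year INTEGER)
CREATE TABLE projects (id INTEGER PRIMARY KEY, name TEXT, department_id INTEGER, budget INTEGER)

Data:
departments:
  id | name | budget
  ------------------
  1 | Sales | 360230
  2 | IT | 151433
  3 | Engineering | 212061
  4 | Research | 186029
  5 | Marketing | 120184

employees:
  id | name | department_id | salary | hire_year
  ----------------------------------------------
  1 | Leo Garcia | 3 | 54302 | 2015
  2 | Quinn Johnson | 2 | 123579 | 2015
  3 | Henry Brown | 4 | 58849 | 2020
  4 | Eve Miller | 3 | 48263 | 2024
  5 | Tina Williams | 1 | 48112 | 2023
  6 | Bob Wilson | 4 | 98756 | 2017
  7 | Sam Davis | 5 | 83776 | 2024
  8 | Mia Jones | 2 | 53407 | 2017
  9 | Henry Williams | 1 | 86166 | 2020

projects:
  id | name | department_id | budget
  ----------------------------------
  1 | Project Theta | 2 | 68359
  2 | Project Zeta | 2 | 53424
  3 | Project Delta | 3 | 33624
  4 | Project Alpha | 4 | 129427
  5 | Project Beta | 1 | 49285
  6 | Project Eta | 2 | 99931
SELECT name, salary, hire_year FROM employees WHERE salary >= 89690 OR hire_year < 2017

Execution result:
name | salary | hire_year
Leo Garcia | 54302 | 2015
Quinn Johnson | 123579 | 2015
Bob Wilson | 98756 | 2017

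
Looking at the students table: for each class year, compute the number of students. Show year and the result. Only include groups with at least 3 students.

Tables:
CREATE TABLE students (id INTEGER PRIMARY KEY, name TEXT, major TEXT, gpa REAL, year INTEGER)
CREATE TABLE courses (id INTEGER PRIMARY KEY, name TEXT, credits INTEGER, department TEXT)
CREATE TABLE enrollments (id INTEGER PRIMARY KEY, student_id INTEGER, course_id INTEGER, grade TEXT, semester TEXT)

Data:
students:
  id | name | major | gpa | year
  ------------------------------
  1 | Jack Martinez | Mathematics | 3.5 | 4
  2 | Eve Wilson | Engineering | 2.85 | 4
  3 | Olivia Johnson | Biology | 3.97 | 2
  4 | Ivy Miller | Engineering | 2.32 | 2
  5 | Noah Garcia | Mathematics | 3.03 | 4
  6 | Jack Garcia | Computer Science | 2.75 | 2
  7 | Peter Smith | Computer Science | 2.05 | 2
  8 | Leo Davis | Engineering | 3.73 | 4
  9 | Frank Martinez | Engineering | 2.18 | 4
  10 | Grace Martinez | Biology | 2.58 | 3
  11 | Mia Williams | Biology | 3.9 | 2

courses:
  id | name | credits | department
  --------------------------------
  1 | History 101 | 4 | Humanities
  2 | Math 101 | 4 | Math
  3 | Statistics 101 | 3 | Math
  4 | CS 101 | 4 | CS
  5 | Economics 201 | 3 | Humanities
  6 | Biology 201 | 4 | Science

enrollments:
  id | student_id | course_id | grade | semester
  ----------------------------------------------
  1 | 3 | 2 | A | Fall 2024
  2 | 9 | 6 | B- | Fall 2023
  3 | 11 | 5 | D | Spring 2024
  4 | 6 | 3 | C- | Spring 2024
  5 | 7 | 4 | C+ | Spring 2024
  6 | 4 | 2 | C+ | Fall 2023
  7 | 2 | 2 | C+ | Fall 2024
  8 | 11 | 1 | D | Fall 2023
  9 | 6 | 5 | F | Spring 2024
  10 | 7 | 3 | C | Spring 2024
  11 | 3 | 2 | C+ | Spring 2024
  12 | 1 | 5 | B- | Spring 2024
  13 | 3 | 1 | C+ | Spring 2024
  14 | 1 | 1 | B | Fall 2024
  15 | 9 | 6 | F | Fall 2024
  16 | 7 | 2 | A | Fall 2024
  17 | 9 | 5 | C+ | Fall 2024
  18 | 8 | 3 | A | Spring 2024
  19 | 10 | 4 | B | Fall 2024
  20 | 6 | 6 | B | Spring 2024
SELECT year, COUNT(*) AS n FROM students GROUP BY year HAVING COUNT(*) >= 3

Execution result:
year | n
2 | 5
4 | 5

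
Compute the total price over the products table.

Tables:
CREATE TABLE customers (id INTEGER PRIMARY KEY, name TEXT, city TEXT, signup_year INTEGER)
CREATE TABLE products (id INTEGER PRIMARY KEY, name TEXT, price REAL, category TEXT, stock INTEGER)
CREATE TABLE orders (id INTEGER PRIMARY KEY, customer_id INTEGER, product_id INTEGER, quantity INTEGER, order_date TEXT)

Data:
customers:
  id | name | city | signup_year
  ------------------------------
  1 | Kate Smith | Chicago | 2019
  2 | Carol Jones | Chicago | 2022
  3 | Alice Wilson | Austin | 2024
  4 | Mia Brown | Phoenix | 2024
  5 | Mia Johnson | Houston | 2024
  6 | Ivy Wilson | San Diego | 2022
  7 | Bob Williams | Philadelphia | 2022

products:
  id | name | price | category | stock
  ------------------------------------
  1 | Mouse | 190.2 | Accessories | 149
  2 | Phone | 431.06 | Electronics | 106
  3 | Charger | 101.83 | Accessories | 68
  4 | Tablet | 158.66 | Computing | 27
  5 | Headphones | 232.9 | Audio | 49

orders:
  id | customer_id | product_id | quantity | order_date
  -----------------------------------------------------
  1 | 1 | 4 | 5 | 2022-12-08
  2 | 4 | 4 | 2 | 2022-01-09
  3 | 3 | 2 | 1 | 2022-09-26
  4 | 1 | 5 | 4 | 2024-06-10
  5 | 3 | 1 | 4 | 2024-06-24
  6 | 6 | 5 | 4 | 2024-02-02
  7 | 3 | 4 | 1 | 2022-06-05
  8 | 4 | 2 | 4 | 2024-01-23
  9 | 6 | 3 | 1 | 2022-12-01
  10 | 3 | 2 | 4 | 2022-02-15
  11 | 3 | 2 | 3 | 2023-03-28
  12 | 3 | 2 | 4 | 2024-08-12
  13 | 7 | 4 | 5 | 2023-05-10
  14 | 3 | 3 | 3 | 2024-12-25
SELECT SUM(price) FROM products

Execution result:
1114.65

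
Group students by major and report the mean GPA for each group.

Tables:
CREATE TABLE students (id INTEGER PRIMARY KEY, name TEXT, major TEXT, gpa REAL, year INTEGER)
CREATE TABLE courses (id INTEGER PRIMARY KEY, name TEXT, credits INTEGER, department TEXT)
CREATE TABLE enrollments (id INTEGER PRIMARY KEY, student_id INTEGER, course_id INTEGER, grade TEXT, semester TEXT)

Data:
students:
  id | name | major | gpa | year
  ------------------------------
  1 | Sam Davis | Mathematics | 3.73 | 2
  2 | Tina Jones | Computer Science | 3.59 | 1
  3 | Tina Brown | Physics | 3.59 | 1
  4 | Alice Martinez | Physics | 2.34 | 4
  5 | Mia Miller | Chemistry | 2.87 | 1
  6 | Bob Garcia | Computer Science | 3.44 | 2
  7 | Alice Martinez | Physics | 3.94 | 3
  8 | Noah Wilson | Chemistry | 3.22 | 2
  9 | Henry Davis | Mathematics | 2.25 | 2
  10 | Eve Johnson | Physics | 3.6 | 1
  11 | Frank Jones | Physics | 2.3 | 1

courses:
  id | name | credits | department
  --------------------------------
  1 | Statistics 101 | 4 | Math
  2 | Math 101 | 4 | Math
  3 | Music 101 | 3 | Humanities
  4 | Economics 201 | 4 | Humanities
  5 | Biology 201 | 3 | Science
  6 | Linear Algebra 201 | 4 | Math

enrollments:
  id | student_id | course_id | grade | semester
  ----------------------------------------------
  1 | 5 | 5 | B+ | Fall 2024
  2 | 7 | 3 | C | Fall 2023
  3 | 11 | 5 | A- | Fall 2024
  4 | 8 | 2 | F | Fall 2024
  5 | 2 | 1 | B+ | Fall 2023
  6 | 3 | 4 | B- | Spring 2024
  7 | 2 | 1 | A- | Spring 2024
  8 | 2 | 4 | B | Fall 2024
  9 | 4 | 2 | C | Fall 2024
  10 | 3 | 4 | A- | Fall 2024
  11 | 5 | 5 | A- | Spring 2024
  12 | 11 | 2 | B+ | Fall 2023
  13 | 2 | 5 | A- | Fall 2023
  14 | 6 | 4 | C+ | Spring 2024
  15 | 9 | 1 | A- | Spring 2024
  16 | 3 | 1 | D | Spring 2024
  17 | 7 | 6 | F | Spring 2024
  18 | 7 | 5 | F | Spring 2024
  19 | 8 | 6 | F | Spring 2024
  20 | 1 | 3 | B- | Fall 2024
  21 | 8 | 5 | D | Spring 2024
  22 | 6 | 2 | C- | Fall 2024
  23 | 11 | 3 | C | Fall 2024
SELECT major, AVG(gpa) AS avg_gpa FROM students GROUP BY major

Execution result:
major | avg_gpa
Chemistry | 3.05
Computer Science | 3.52
Mathematics | 2.99
Physics | 3.15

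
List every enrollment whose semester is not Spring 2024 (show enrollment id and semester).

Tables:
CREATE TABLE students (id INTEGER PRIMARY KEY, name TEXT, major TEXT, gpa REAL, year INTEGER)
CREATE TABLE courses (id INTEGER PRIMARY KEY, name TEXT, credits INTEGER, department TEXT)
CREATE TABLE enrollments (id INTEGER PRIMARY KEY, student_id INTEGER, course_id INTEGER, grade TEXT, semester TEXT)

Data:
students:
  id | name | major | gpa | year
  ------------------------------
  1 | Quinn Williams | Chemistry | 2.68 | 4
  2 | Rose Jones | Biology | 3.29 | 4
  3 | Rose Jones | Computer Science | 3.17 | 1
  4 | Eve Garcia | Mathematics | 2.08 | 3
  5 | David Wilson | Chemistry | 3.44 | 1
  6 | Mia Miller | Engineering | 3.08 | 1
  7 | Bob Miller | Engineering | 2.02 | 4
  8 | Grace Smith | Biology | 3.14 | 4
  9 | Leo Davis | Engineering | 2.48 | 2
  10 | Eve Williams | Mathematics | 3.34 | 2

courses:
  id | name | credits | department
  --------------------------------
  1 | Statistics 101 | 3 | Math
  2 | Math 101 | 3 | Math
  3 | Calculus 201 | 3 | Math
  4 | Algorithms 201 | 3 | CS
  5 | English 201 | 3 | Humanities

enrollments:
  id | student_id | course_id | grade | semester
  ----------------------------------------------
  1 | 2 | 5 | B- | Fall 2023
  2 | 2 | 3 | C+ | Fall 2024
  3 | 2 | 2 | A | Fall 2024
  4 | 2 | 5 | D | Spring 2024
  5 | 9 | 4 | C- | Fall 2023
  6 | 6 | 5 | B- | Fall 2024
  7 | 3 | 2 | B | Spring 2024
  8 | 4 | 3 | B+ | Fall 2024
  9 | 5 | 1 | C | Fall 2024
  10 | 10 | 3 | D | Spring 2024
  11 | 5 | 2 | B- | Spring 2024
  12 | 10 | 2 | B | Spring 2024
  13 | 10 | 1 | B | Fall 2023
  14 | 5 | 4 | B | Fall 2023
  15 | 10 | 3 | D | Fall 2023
SELECT id, semester FROM enrollments WHERE semester <> 'Spring 2024'

Execution result:
id | semester
1 | Fall 2023
2 | Fall 2024
3 | Fall 2024
5 | Fall 2023
6 | Fall 2024
8 | Fall 2024
9 | Fall 2024
13 | Fall 2023
14 | Fall 2023
15 | Fall 2023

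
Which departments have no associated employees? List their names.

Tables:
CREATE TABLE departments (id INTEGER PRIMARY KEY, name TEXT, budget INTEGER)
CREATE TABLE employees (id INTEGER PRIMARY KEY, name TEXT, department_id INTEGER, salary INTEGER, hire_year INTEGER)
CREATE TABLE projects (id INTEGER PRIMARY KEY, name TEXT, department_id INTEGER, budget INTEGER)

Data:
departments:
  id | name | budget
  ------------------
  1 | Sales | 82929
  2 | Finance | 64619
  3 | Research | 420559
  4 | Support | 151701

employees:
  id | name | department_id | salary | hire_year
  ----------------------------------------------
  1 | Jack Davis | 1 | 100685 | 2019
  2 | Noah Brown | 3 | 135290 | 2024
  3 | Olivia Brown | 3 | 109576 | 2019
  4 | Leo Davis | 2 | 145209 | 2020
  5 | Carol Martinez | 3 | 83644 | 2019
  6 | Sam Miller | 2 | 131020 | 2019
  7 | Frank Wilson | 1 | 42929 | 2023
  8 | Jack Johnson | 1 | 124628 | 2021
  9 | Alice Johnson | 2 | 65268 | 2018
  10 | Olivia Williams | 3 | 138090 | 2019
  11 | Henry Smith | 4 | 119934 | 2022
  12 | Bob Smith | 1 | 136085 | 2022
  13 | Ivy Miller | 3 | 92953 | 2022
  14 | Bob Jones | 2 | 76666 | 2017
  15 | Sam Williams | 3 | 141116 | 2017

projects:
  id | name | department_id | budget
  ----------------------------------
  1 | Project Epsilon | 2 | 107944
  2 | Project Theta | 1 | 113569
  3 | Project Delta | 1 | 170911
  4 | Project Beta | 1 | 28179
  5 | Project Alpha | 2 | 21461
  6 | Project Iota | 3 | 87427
SELECT p.name FROM departments p LEFT JOIN employees c ON c.department_id = p.id WHERE c.id IS NULL

Execution result:
(no rows)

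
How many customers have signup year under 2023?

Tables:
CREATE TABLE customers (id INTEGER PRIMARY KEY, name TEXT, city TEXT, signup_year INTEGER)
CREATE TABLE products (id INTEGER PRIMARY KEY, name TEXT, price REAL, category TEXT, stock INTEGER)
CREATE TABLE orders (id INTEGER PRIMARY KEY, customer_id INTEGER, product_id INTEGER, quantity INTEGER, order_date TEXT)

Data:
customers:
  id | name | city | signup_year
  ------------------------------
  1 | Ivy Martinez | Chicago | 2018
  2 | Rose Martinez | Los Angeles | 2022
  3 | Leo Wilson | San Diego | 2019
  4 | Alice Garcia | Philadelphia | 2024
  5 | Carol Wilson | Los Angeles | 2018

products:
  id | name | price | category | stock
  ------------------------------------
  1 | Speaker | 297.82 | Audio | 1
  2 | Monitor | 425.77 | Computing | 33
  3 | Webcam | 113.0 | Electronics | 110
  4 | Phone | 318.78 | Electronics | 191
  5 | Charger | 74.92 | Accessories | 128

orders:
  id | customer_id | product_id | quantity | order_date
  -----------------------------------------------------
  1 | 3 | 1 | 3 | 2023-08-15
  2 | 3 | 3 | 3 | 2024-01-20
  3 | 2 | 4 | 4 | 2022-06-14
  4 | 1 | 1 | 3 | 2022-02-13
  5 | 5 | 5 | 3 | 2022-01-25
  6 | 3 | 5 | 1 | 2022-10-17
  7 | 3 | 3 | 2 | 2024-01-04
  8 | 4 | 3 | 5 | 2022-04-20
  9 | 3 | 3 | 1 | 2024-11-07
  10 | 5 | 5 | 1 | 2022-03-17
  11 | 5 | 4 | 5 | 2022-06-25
SELECT COUNT(*) FROM customers WHERE signup_year < 2023

Execution result:
4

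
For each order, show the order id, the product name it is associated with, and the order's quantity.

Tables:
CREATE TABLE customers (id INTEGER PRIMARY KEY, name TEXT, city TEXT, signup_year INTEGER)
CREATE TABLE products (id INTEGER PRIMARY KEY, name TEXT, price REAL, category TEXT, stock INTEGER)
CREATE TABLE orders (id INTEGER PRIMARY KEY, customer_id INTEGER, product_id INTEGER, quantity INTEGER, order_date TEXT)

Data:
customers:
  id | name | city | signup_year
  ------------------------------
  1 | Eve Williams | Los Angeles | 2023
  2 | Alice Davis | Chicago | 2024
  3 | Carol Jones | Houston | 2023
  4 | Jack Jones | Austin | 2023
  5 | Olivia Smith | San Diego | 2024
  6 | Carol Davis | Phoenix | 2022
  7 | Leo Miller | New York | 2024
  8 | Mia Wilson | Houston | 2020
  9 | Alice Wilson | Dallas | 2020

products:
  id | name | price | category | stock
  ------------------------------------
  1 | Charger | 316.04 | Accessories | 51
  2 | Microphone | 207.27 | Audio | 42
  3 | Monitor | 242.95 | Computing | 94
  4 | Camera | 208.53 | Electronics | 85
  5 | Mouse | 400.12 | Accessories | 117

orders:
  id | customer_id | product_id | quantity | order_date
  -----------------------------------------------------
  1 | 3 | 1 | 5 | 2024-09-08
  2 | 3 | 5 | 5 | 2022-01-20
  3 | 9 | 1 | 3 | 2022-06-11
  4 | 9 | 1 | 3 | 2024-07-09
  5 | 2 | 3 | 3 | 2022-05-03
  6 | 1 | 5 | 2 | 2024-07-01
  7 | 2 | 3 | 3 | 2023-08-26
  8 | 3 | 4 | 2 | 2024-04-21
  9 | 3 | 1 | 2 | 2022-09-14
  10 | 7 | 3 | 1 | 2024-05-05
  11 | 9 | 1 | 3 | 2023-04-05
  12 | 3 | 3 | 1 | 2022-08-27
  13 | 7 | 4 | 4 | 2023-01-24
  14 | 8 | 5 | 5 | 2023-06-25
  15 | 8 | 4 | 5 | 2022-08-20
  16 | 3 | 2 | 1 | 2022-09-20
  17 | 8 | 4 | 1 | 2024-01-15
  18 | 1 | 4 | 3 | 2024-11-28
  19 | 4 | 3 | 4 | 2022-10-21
SELECT c.id, p.name AS product, c.quantity FROM orders c JOIN products p ON c.product_id = p.id

Execution result:
id | product | quantity
1 | Charger | 5
2 | Mouse | 5
3 | Charger | 3
4 | Charger | 3
5 | Monitor | 3
6 | Mouse | 2
7 | Monitor | 3
8 | Camera | 2
9 | Charger | 2
10 | Monitor | 1
11 | Charger | 3
12 | Monitor | 1
13 | Camera | 4
14 | Mouse | 5
15 | Camera | 5
16 | Microphone | 1
17 | Camera | 1
18 | Camera | 3
19 | Monitor | 4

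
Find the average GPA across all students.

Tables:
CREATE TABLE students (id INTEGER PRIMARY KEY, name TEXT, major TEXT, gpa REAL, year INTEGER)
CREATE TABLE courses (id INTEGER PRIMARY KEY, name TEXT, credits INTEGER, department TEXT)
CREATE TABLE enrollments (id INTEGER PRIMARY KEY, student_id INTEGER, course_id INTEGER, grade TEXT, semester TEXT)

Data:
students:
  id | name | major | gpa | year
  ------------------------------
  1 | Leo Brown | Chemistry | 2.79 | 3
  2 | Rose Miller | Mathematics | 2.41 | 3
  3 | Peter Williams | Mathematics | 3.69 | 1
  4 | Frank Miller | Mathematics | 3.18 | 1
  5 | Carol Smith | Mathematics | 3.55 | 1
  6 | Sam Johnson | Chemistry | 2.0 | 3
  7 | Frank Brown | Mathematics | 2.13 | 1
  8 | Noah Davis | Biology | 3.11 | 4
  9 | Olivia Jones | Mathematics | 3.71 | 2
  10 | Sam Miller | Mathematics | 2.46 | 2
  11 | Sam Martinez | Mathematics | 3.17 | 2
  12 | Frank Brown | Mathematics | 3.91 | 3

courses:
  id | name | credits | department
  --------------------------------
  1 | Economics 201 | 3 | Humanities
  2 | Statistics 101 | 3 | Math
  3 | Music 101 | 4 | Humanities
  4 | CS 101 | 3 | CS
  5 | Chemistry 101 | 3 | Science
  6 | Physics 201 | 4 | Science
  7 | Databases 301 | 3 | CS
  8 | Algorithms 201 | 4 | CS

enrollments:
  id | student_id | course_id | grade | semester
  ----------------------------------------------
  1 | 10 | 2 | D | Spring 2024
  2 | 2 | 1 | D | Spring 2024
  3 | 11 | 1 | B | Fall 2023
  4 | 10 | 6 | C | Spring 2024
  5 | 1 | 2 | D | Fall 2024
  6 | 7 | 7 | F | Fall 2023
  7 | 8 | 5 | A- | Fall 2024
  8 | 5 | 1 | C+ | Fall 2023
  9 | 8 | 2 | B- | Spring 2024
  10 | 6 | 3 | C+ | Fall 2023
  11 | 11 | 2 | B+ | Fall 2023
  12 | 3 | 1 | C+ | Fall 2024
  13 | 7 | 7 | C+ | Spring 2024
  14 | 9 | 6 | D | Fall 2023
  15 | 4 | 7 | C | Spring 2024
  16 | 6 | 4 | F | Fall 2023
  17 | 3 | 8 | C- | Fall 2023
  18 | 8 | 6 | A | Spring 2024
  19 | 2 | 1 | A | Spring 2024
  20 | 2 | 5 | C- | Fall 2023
SELECT AVG(gpa) FROM students

Execution result:
3.01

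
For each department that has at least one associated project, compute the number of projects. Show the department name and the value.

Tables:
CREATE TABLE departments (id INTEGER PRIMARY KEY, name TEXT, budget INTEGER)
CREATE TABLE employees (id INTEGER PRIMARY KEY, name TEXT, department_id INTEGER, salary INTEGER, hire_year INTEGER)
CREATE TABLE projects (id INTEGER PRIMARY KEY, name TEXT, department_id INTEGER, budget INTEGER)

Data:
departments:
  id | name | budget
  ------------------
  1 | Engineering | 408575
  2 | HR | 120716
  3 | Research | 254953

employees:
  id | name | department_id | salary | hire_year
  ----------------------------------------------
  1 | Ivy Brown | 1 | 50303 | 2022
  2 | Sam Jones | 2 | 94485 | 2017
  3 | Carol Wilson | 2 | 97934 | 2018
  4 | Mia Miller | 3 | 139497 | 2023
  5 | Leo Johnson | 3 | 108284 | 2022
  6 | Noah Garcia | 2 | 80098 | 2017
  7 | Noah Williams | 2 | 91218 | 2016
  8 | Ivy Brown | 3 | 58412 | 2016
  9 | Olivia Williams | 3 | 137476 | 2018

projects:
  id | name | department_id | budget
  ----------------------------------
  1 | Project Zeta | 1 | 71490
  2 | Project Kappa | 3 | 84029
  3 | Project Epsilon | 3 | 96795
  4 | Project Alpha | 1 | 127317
SELECT p.name, COUNT(*) AS n FROM projects c JOIN departments p ON c.department_id = p.id GROUP BY p.id, p.name

Execution result:
name | n
Engineering | 2
Research | 2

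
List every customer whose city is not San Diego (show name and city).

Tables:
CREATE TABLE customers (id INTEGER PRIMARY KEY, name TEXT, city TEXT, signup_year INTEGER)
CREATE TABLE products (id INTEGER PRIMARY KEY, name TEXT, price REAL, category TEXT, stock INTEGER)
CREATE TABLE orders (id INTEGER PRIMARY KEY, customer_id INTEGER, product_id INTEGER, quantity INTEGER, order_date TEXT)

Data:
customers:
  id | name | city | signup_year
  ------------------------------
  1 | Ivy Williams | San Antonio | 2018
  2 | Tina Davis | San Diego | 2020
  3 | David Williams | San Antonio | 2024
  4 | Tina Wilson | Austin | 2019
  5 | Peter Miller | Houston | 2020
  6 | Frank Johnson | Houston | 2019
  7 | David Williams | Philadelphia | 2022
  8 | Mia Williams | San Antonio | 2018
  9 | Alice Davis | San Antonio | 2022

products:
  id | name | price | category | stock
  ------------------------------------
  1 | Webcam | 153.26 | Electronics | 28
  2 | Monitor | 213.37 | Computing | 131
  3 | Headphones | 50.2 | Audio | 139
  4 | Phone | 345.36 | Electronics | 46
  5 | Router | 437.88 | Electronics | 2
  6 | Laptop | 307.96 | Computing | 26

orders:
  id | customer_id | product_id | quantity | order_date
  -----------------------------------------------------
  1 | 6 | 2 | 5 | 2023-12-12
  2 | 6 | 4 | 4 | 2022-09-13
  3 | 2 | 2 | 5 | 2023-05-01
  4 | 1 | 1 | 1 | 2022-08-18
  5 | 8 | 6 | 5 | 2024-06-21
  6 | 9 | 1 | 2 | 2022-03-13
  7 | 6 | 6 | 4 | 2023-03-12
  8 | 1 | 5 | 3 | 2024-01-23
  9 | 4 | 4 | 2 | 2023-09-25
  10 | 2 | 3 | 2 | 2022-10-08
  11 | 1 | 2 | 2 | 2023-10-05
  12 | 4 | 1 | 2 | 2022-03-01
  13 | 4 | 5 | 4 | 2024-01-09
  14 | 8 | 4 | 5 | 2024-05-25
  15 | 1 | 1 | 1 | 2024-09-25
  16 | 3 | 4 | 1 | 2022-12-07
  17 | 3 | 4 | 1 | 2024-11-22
SELECT name, city FROM customers WHERE city <> 'San Diego'

Execution result:
name | city
Ivy Williams | San Antonio
David Williams | San Antonio
Tina Wilson | Austin
Peter Miller | Houston
Frank Johnson | Houston
David Williams | Philadelphia
Mia Williams | San Antonio
Alice Davis | San Antonio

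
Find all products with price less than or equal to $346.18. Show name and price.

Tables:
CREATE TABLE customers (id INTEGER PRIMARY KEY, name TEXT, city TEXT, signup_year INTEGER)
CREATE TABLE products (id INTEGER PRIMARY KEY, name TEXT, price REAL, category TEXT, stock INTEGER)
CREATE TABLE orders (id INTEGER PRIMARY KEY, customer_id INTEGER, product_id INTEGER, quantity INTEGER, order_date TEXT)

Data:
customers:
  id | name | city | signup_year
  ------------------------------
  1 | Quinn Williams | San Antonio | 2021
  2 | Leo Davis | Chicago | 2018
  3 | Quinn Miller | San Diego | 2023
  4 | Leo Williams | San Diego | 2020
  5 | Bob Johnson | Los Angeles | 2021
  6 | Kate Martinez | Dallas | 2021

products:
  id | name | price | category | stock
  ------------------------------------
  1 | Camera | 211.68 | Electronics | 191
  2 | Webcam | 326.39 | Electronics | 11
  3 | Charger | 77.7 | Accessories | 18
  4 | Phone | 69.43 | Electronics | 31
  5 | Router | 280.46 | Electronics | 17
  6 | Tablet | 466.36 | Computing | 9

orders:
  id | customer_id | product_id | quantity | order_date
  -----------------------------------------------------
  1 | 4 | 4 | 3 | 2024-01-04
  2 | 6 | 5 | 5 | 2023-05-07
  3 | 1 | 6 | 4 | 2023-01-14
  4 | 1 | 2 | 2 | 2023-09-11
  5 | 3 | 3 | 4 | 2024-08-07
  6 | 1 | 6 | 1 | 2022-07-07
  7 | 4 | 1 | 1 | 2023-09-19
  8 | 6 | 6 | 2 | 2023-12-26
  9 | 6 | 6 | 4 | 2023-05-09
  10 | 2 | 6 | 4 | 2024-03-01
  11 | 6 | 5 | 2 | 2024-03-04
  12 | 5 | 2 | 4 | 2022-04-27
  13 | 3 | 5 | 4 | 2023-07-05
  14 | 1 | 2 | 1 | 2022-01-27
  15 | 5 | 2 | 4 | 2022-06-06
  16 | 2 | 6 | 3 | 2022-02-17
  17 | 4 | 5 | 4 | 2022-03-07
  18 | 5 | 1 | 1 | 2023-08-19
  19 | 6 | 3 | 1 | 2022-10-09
SELECT name, price FROM products WHERE price <= 346.18

Execution result:
name | price
Camera | 211.68
Webcam | 326.39
Charger | 77.70
Phone | 69.43
Router | 280.46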